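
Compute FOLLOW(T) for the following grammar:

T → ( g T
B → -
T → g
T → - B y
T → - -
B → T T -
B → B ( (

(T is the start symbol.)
{ $, '(', '-', 'g' }

To compute FOLLOW(T), find every occurrence of T on a right-hand side N → α T β: add FIRST(β) \ {ε}, and if β is empty or nullable also add FOLLOW(N). Iterate to a fixed point.

T is the start symbol, so $ ∈ FOLLOW(T).
In T → ( g T: T is at the end; this adds FOLLOW(T) to itself — nothing new
In B → T T -: T is followed by T '-', add FIRST(T '-') \ {ε} = { '(', '-', 'g' }
In B → T T -: T is followed by '-', add FIRST('-') \ {ε} = { '-' }

Taking the union: FOLLOW(T) = { $, '(', '-', 'g' }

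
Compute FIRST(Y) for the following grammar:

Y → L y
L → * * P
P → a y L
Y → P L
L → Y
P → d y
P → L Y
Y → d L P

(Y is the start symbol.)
{ '*', 'a', 'd' }

To compute FIRST(Y), examine every production with Y on the left-hand side, reading each right-hand side left to right until a non-nullable symbol is reached.

FIRST sets of the other non-terminals involved (by the same procedure, iterated to a fixed point):
  FIRST(L) = { '*', 'a', 'd' }
  FIRST(P) = { '*', 'a', 'd' }

From Y → L y:
  - L is a non-terminal: add FIRST(L) \ {ε} = { '*', 'a', 'd' }
    L is not nullable, so stop
From Y → P L:
  - P is a non-terminal: add FIRST(P) \ {ε} = { '*', 'a', 'd' }
    P is not nullable, so stop
From Y → d L P:
  - d is a terminal: add 'd' and stop

Collecting: FIRST(Y) = { '*', 'a', 'd' }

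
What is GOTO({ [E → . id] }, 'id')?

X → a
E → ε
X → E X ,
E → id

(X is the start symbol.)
GOTO(I, 'id') = CLOSURE({ [A → αX.β] : [A → α.Xβ] ∈ I, X = 'id' })

Items with dot before 'id', with the dot advanced:
  [E → . id] → [E → id .]
Closure adds nothing (no advanced item has the dot before a non-terminal).

GOTO = { [E → id .] }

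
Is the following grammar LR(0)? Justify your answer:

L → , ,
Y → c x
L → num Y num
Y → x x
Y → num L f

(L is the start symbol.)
Yes, the grammar is LR(0)

Augment with L' → L and build the canonical LR(0) collection (I0 = CLOSURE({[L' → . L]}), then GOTO on every symbol after a dot until no new states appear). It has 14 states:
  I0: { [L → . , ,], [L → . num Y num], [L' → . L] }  — shift
  I1: { [L → , . ,] }  — shift
  I2: { [L' → L .] }  — accept
  I3: { [L → num . Y num], [Y → . c x], [Y → . num L f], [Y → . x x] }  — shift
  I4: { [L → num Y . num] }  — shift
  I5: { [Y → c . x] }  — shift
  I6: { [L → . , ,], [L → . num Y num], [Y → num . L f] }  — shift
  I7: { [Y → x . x] }  — shift
  I8: { [Y → x x .] }  — reduce
  I9: { [Y → num L . f] }  — shift
  I10: { [Y → num L f .] }  — reduce
  I11: { [Y → c x .] }  — reduce
  I12: { [L → num Y num .] }  — reduce
  I13: { [L → , , .] }  — reduce

Every state is either a pure shift/goto state or contains exactly one complete item and nothing to shift — no conflicts. The grammar is LR(0).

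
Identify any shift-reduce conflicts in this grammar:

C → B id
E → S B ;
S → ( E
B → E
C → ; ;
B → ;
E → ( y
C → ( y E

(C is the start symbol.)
Yes — I2: [B → ; .] vs [C → ; . ;]; I15: [E → ( y .] vs [E → . ( y]

A shift-reduce conflict occurs when an LR(0) state has both:
  - a complete (reduce) item [A → α .] (dot at the end), and
  - a shift item [B → β . c γ] (dot before a terminal).

Augment with C' → C and build the canonical LR(0) collection (I0 = CLOSURE({[C' → . C]}), then GOTO on every symbol after a dot until no new states appear). It has 17 states:
  I0: { [B → . ;], [B → . E], [C → . ( y E], [C → . ; ;], [C → . B id], [C' → . C], [E → . ( y], [E → . S B ;], [S → . ( E] }  — shift
  I1: { [C → ( . y E], [E → ( . y], [E → . ( y], [E → . S B ;], [S → ( . E], [S → . ( E] }  — shift
  I2: { [B → ; .], [C → ; . ;] }  — shift, reduce
  I3: { [C → B . id] }  — shift
  I4: { [C' → C .] }  — accept
  I5: { [B → E .] }  — reduce
  I6: { [B → . ;], [B → . E], [E → . ( y], [E → . S B ;], [E → S . B ;], [S → . ( E] }  — shift
  I7: { [E → ( . y], [E → . ( y], [E → . S B ;], [S → ( . E], [S → . ( E] }  — shift
  I8: { [B → ; .] }  — reduce
  I9: { [E → S B . ;] }  — shift
  I10: { [E → S B ; .] }  — reduce
  I11: { [S → ( E .] }  — reduce
  I12: { [E → ( y .] }  — reduce
  I13: { [C → B id .] }  — reduce
  I14: { [C → ; ; .] }  — reduce
  I15: { [C → ( y . E], [E → ( y .], [E → . ( y], [E → . S B ;], [S → . ( E] }  — shift, reduce
  I16: { [C → ( y E .] }  — reduce

I2 contains reduce item [B → ; .] and shift item [C → ; . ;] — shift-reduce conflict.
I15 contains reduce item [E → ( y .] and shift items [E → . ( y], [S → . ( E] — shift-reduce conflict.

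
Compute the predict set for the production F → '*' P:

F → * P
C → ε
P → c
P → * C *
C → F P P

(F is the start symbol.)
PREDICT(F → '*' P) = (FIRST(RHS) \ {ε}) ∪ (FOLLOW(F) if ε ∈ FIRST(RHS), i.e. RHS ⇒* ε)
FIRST('*' P) = { '*' }
ε ∉ FIRST('*' P), so FOLLOW(F) is not added.
PREDICT(F → '*' P) = { '*' }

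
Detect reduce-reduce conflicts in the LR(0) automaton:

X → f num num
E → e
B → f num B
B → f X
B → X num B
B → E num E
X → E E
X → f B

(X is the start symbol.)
No reduce-reduce conflicts

A reduce-reduce conflict occurs when an LR(0) state has two complete items [A → α .] and [B → β .] — both call for a reduction, and with no lookahead the parser cannot choose between them.

Augment with X' → X and build the canonical LR(0) collection (I0 = CLOSURE({[X' → . X]}), then GOTO on every symbol after a dot until no new states appear). It has 19 states:
  I0: { [E → . e], [X → . E E], [X → . f B], [X → . f num num], [X' → . X] }  — shift
  I1: { [E → . e], [X → E . E] }  — shift
  I2: { [X' → X .] }  — accept
  I3: { [E → e .] }  — reduce
  I4: { [B → . E num E], [B → . X num B], [B → . f X], [B → . f num B], [E → . e], [X → . E E], [X → . f B], [X → . f num num], [X → f . B], [X → f . num num] }  — shift
  I5: { [X → f B .] }  — reduce
  I6: { [B → E . num E], [E → . e], [X → E . E] }  — shift
  I7: { [B → X . num B] }  — shift
  I8: { [B → . E num E], [B → . X num B], [B → . f X], [B → . f num B], [B → f . X], [B → f . num B], [E → . e], [X → . E E], [X → . f B], [X → . f num num], [X → f . B], [X → f . num num] }  — shift
  I9: { [X → f num . num] }  — shift
  I10: { [X → f num num .] }  — reduce
  I11: { [B → X . num B], [B → f X .] }  — shift, reduce
  I12: { [B → . E num E], [B → . X num B], [B → . f X], [B → . f num B], [B → f num . B], [E → . e], [X → . E E], [X → . f B], [X → . f num num], [X → f num . num] }  — shift
  I13: { [B → f num B .] }  — reduce
  I14: { [B → . E num E], [B → . X num B], [B → . f X], [B → . f num B], [B → X num . B], [E → . e], [X → . E E], [X → . f B], [X → . f num num] }  — shift
  I15: { [B → X num B .] }  — reduce
  I16: { [X → E E .] }  — reduce
  I17: { [B → E num . E], [E → . e] }  — shift
  I18: { [B → E num E .] }  — reduce

No state contains more than one complete item.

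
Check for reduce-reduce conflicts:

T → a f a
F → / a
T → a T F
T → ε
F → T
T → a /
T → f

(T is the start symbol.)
A reduce-reduce conflict occurs when an LR(0) state has two complete items [A → α .] and [B → β .] — both call for a reduction, and with no lookahead the parser cannot choose between them.

Augment with T' → T and build the canonical LR(0) collection (I0 = CLOSURE({[T' → . T]}), then GOTO on every symbol after a dot until no new states appear). It has 12 states:
  I0: { [T → . a /], [T → . a T F], [T → . a f a], [T → . f], [T → .], [T' → . T] }  — shift, reduce
  I1: { [T' → T .] }  — accept
  I2: { [T → . a /], [T → . a T F], [T → . a f a], [T → . f], [T → .], [T → a . /], [T → a . T F], [T → a . f a] }  — shift, reduce
  I3: { [T → f .] }  — reduce
  I4: { [T → a / .] }  — reduce
  I5: { [F → . / a], [F → . T], [T → . a /], [T → . a T F], [T → . a f a], [T → . f], [T → .], [T → a T . F] }  — shift, reduce
  I6: { [T → a f . a], [T → f .] }  — shift, reduce
  I7: { [T → a f a .] }  — reduce
  I8: { [F → / . a] }  — shift
  I9: { [T → a T F .] }  — reduce
  I10: { [F → T .] }  — reduce
  I11: { [F → / a .] }  — reduce

No state contains more than one complete item.

Answer: No reduce-reduce conflicts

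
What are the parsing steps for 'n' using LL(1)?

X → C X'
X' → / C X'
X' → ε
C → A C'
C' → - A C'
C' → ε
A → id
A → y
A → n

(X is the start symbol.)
LL(1) parsing maintains a stack (initially the start symbol over $) and the input. At each step: if the stack top is a terminal, match it against the current input token; if it is a non-terminal N, replace it with the RHS of M[N, lookahead] (the unique production whose predict set contains the lookahead).

Stack is shown with the top on the left.

Stack      Input  Action
------------------------
X $        n $    output X → C X'
C X' $     n $    output C → A C'
A C' X' $  n $    output A → n
n C' X' $  n $    match 'n'
C' X' $    $      output C' → ε
X' $       $      output X' → ε
$          $      accept

The string is accepted.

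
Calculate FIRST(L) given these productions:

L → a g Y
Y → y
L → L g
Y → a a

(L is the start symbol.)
{ 'a' }

From L → a g Y:
  - a is a terminal: add 'a' and stop
From L → L g:
  - L is the symbol being defined: contributes nothing new
    L is not nullable, so stop

Collecting: FIRST(L) = { 'a' }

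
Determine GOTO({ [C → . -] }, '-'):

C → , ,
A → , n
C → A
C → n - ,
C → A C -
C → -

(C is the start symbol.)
GOTO(I, '-') = CLOSURE({ [A → αX.β] : [A → α.Xβ] ∈ I, X = '-' })

Items with dot before '-', with the dot advanced:
  [C → . -] → [C → - .]
Closure adds nothing (no advanced item has the dot before a non-terminal).

GOTO = { [C → - .] }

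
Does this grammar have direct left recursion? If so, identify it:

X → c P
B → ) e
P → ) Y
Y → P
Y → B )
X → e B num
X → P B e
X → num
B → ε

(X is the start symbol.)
No direct left recursion

Direct left recursion occurs when N → N α for some non-terminal N (the right-hand side begins with the left-hand side itself).

X → c P: starts with c
B → ) e: starts with ')'
P → ) Y: starts with ')'
Y → P: starts with P
Y → B ): starts with B
X → e B num: starts with e
X → P B e: starts with P
X → num: starts with num
B → ε: starts with ε

No direct left recursion found.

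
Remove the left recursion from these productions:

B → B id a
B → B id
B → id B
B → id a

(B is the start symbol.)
B is directly left-recursive. The standard transformation for
  A → A α₁ | ... | A α_m | β₁ | ... | β_n
is
  A  → β₁ A' | ... | β_n A'
  A' → α₁ A' | ... | α_m A' | ε

B → id B becomes B → id B B'
B → id a becomes B → id a B'
B → B id a becomes B' → id a B'
B → B id becomes B' → id B'
Add B' → ε

Resulting grammar:
B → id B B'
B → id a B'
B' → id a B'
B' → id B'
B' → ε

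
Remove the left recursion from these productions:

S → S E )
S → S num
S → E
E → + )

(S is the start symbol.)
S is directly left-recursive. The standard transformation for
  A → A α₁ | ... | A α_m | β₁ | ... | β_n
is
  A  → β₁ A' | ... | β_n A'
  A' → α₁ A' | ... | α_m A' | ε

S → E becomes S → E S'
S → S E ) becomes S' → E ) S'
S → S num becomes S' → num S'
Add S' → ε

Productions for other non-terminals are unchanged:
  E → + )

Resulting grammar:
S → E S'
S' → E ) S'
S' → num S'
S' → ε
E → + )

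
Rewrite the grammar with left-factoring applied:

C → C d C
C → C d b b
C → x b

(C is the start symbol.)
C → C d C'
C' → C
C' → b b
C → x b

Left-factoring transforms A → αβ₁ | αβ₂ into A → αA' and A' → β₁ | β₂
(α is the longest common prefix among the alternatives). Repeat until
no nonterminal has two alternatives with a common prefix.

Round 1: C has alternatives sharing prefix 'C d'. Introduce C': C → C d C'
  Add: C' → C
  Add: C' → b b

No remaining common prefixes — done.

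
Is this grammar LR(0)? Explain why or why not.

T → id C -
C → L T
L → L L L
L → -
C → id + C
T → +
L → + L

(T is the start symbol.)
No. Shift-reduce conflict between [T → + .] and [L → . + L]

A grammar is LR(0) if no state in the canonical LR(0) collection has:
  - both a shift item (dot before a terminal) and a complete item (shift-reduce conflict), or
  - two or more complete items (reduce-reduce conflict; the accept item [T' → T .] counts as a complete item here).

Augment with T' → T and build the canonical LR(0) collection (I0 = CLOSURE({[T' → . T]}), then GOTO on every symbol after a dot until no new states appear). It has 17 states:
  I0: { [T → . +], [T → . id C -], [T' → . T] }  — shift
  I1: { [T → + .] }  — reduce
  I2: { [T' → T .] }  — accept
  I3: { [C → . L T], [C → . id + C], [L → . + L], [L → . -], [L → . L L L], [T → id . C -] }  — shift
  I4: { [L → + . L], [L → . + L], [L → . -], [L → . L L L] }  — shift
  I5: { [L → - .] }  — reduce
  I6: { [T → id C . -] }  — shift
  I7: { [C → L . T], [L → . + L], [L → . -], [L → . L L L], [L → L . L L], [T → . +], [T → . id C -] }  — shift
  I8: { [C → id . + C] }  — shift
  I9: { [C → . L T], [C → . id + C], [C → id + . C], [L → . + L], [L → . -], [L → . L L L] }  — shift
  I10: { [C → id + C .] }  — reduce
  I11: { [L → + . L], [L → . + L], [L → . -], [L → . L L L], [T → + .] }  — shift, reduce
  I12: { [L → . + L], [L → . -], [L → . L L L], [L → L . L L], [L → L L . L] }  — shift
  I13: { [C → L T .] }  — reduce
  I14: { [L → . + L], [L → . -], [L → . L L L], [L → L . L L], [L → L L . L], [L → L L L .] }  — shift, reduce
  I15: { [L → + L .], [L → . + L], [L → . -], [L → . L L L], [L → L . L L] }  — shift, reduce
  I16: { [T → id C - .] }  — reduce

Conflict in state I11:
  Shift-reduce conflict between [T → + .] and [L → . + L]
So the grammar is NOT LR(0).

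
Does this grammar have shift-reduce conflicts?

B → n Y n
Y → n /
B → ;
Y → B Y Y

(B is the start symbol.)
Augment with B' → B and build the canonical LR(0) collection (I0 = CLOSURE({[B' → . B]}), then GOTO on every symbol after a dot until no new states appear). It has 11 states:
  I0: { [B → . ;], [B → . n Y n], [B' → . B] }  — shift
  I1: { [B → ; .] }  — reduce
  I2: { [B' → B .] }  — accept
  I3: { [B → . ;], [B → . n Y n], [B → n . Y n], [Y → . B Y Y], [Y → . n /] }  — shift
  I4: { [B → . ;], [B → . n Y n], [Y → . B Y Y], [Y → . n /], [Y → B . Y Y] }  — shift
  I5: { [B → n Y . n] }  — shift
  I6: { [B → . ;], [B → . n Y n], [B → n . Y n], [Y → . B Y Y], [Y → . n /], [Y → n . /] }  — shift
  I7: { [Y → n / .] }  — reduce
  I8: { [B → n Y n .] }  — reduce
  I9: { [B → . ;], [B → . n Y n], [Y → . B Y Y], [Y → . n /], [Y → B Y . Y] }  — shift
  I10: { [Y → B Y Y .] }  — reduce

No state contains both a complete item and a shift item.

Answer: No shift-reduce conflicts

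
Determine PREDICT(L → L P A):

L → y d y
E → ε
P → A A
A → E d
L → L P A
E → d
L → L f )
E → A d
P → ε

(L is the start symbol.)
PREDICT(L → L P A) = (FIRST(RHS) \ {ε}) ∪ (FOLLOW(L) if ε ∈ FIRST(RHS), i.e. RHS ⇒* ε)
FIRST(L) = { 'y' }
FIRST(L P A) = { 'y' }
ε ∉ FIRST(L P A), so FOLLOW(L) is not added.
PREDICT(L → L P A) = { 'y' }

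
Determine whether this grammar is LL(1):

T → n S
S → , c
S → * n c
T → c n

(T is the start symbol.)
Yes, the grammar is LL(1).

A grammar is LL(1) if for each non-terminal N with multiple productions, the predict sets of those productions are pairwise disjoint, where PREDICT(N → α) = (FIRST(α) \ {ε}) ∪ (FOLLOW(N) if α ⇒* ε).

For T:
  PREDICT(T → n S) = { 'n' }
  PREDICT(T → c n) = { 'c' }
For S:
  PREDICT(S → ',' c) = { ',' }
  PREDICT(S → '*' n c) = { '*' }

All predict sets are disjoint. The grammar IS LL(1).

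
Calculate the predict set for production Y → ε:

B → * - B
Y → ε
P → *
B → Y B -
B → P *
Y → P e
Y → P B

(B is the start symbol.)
PREDICT(Y → ε) = (FIRST(RHS) \ {ε}) ∪ (FOLLOW(Y) if ε ∈ FIRST(RHS), i.e. RHS ⇒* ε)
The right-hand side is ε (FIRST(ε) = { ε }), so the predict set is FOLLOW(Y) = { '*' }
PREDICT(Y → ε) = { '*' }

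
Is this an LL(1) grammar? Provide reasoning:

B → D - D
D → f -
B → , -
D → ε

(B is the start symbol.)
A grammar is LL(1) if for each non-terminal N with multiple productions, the predict sets of those productions are pairwise disjoint, where PREDICT(N → α) = (FIRST(α) \ {ε}) ∪ (FOLLOW(N) if α ⇒* ε).

Relevant sets:
  FIRST(D) = { 'f', ε }
  FOLLOW(D) = { $, '-' }

For B:
  PREDICT(B → D '-' D) = { '-', 'f' }
  PREDICT(B → ',' '-') = { ',' }
For D:
  PREDICT(D → f '-') = { 'f' }
  PREDICT(D → ε) = { $, '-' }

All predict sets are disjoint. The grammar IS LL(1).

Answer: Yes, the grammar is LL(1).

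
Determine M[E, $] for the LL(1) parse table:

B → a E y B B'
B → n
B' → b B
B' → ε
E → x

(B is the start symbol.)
To find M[E, $], we find productions for E where $ is in the predict set (PREDICT(N → α) = (FIRST(α) \ {ε}) ∪ (FOLLOW(N) if α ⇒* ε)).

E → x: PREDICT = { 'x' }

M[E, $] is empty (no production applies)

Answer: Empty (error entry)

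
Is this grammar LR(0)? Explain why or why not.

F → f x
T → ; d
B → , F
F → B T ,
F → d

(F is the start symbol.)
A grammar is LR(0) if no state in the canonical LR(0) collection has:
  - both a shift item (dot before a terminal) and a complete item (shift-reduce conflict), or
  - two or more complete items (reduce-reduce conflict; the accept item [F' → F .] counts as a complete item here).

Augment with F' → F and build the canonical LR(0) collection (I0 = CLOSURE({[F' → . F]}), then GOTO on every symbol after a dot until no new states appear). It has 12 states:
  I0: { [B → . , F], [F → . B T ,], [F → . d], [F → . f x], [F' → . F] }  — shift
  I1: { [B → , . F], [B → . , F], [F → . B T ,], [F → . d], [F → . f x] }  — shift
  I2: { [F → B . T ,], [T → . ; d] }  — shift
  I3: { [F' → F .] }  — accept
  I4: { [F → d .] }  — reduce
  I5: { [F → f . x] }  — shift
  I6: { [F → f x .] }  — reduce
  I7: { [T → ; . d] }  — shift
  I8: { [F → B T . ,] }  — shift
  I9: { [F → B T , .] }  — reduce
  I10: { [T → ; d .] }  — reduce
  I11: { [B → , F .] }  — reduce

Every state is either a pure shift/goto state or contains exactly one complete item and nothing to shift — no conflicts. The grammar is LR(0).

Answer: Yes, the grammar is LR(0)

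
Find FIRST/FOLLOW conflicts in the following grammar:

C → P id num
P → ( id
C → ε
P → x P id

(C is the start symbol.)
A FIRST/FOLLOW conflict occurs when a non-terminal N has a nullable alternative N → β (β ⇒* ε) and another alternative N → α with FIRST(α) ∩ FOLLOW(N) ≠ ∅: on such a lookahead the parser cannot decide between expanding α and letting N vanish via β.

Nullable non-terminals: C.
FIRST sets used below: FIRST(P) = { '(', 'x' }

C: nullable alternative(s) C → ε; FOLLOW(C) = { $ }
  C → P id num: FIRST \ {ε} = { '(', 'x' } — disjoint from FOLLOW(C)
  C → ε: FIRST \ {ε} = { } — this is the only nullable alternative, skip

P has no nullable alternative, so no FIRST/FOLLOW check is needed there.

No FIRST/FOLLOW conflicts found.

Answer: No FIRST/FOLLOW conflicts.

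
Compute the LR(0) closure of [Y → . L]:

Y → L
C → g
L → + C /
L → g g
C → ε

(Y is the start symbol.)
{ [L → . + C /], [L → . g g], [Y → . L] }

To compute CLOSURE, for each item [A → α.Bβ] where B is a non-terminal, add [B → .γ] for all productions B → γ; repeat for the newly added items until nothing changes.

Start with: [Y → . L]
  [Y → . L] has the dot before L: add [L → . + C /], [L → . g g]
No further items can be added.

CLOSURE = { [L → . + C /], [L → . g g], [Y → . L] }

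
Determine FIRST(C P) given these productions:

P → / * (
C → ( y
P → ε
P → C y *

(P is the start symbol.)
{ '(' }

FIRST sets of the non-terminals involved (from the grammar, by fixed-point iteration):
  FIRST(C) = { '(' }

To compute FIRST(C P), process the symbols left to right:
Symbol C is a non-terminal. Add FIRST(C) \ {ε} = { '(' }
C is not nullable (ε ∉ FIRST(C)), so stop here.
FIRST(C P) = { '(' }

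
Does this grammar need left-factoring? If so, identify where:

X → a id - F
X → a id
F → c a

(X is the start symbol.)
Left-factoring is needed when two productions for the same non-terminal
share a common prefix on the right-hand side.

Productions for X:
  X → a id - F
  X → a id

Found common prefix 'a id' in productions for X

Answer: Yes, X has productions with common prefix 'a id'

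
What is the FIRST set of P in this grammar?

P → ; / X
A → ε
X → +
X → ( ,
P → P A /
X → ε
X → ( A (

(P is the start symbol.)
From P → ; / X:
  - ';' is a terminal: add ';' and stop
From P → P A /:
  - P is the symbol being defined: contributes nothing new
    P is not nullable, so stop

Collecting: FIRST(P) = { ';' }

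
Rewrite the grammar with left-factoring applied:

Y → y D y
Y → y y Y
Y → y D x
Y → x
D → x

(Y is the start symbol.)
Left-factoring transforms A → αβ₁ | αβ₂ into A → αA' and A' → β₁ | β₂
(α is the longest common prefix among the alternatives). Repeat until
no nonterminal has two alternatives with a common prefix.

Round 1: Y has alternatives sharing prefix 'y'. Introduce Y': Y → y Y'
  Add: Y' → D y
  Add: Y' → y Y
  Add: Y' → D x

Round 2: Y' has alternatives sharing prefix 'D'. Introduce Y'': Y' → D Y''
  Add: Y'' → y
  Add: Y'' → x

No remaining common prefixes — done.

Resulting grammar:
Y → y Y'
Y' → D Y''
Y'' → y
Y'' → x
Y' → y Y
Y → x
D → x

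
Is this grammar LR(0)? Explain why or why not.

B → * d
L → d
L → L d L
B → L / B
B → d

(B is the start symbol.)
No. Reduce-reduce conflict: [B → d .] and [L → d .]

Augment with B' → B and build the canonical LR(0) collection (I0 = CLOSURE({[B' → . B]}), then GOTO on every symbol after a dot until no new states appear). It has 11 states:
  I0: { [B → . * d], [B → . L / B], [B → . d], [B' → . B], [L → . L d L], [L → . d] }  — shift
  I1: { [B → * . d] }  — shift
  I2: { [B' → B .] }  — accept
  I3: { [B → L . / B], [L → L . d L] }  — shift
  I4: { [B → d .], [L → d .] }  — 2 reduces
  I5: { [B → . * d], [B → . L / B], [B → . d], [B → L / . B], [L → . L d L], [L → . d] }  — shift
  I6: { [L → . L d L], [L → . d], [L → L d . L] }  — shift
  I7: { [L → L . d L], [L → L d L .] }  — shift, reduce
  I8: { [L → d .] }  — reduce
  I9: { [B → L / B .] }  — reduce
  I10: { [B → * d .] }  — reduce

Conflict in state I4:
  Reduce-reduce conflict: [B → d .] and [L → d .]
So the grammar is NOT LR(0).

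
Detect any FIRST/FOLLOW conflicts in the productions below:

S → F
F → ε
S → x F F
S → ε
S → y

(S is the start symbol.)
No FIRST/FOLLOW conflicts.

A FIRST/FOLLOW conflict occurs when a non-terminal N has a nullable alternative N → β (β ⇒* ε) and another alternative N → α with FIRST(α) ∩ FOLLOW(N) ≠ ∅: on such a lookahead the parser cannot decide between expanding α and letting N vanish via β.

Nullable non-terminals: F, S.
FIRST sets used below: FIRST(F) = { ε }
F has a nullable alternative but only one production, so nothing to check.

S: nullable alternative(s) S → F, S → ε; FOLLOW(S) = { $ }
  S → F: FIRST \ {ε} = { } — disjoint from FOLLOW(S)
  S → x F F: FIRST \ {ε} = { 'x' } — disjoint from FOLLOW(S)
  S → ε: FIRST \ {ε} = { } — disjoint from FOLLOW(S)
  S → y: FIRST \ {ε} = { 'y' } — disjoint from FOLLOW(S)

No FIRST/FOLLOW conflicts found.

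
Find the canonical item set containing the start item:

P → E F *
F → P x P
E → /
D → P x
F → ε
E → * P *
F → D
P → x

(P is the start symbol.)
{ [E → . * P *], [E → . /], [P → . E F *], [P → . x], [P' → . P] }

First, augment the grammar with P' → P
I₀ = CLOSURE({ [P' → . P] }):
  [P' → . P] has the dot before P: add [P → . E F *], [P → . x]
  [P → . E F *] has the dot before E: add [E → . /], [E → . * P *]
No further items can be added.

I₀ = { [E → . * P *], [E → . /], [P → . E F *], [P → . x], [P' → . P] }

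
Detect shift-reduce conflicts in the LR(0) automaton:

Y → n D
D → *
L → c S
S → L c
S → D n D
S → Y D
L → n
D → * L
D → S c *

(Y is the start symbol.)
Yes — I3: [D → * .] vs [L → . c S]; I4: [Y → n D .] vs [S → D . n D]; I9: [L → n .] vs [D → . *]; I11: [L → c S .] vs [D → S . c *]; I15: [S → D n D .] vs [S → D . n D]; I16: [S → Y D .] vs [S → D . n D]

A shift-reduce conflict occurs when an LR(0) state has both:
  - a complete (reduce) item [A → α .] (dot at the end), and
  - a shift item [B → β . c γ] (dot before a terminal).

Augment with Y' → Y and build the canonical LR(0) collection (I0 = CLOSURE({[Y' → . Y]}), then GOTO on every symbol after a dot until no new states appear). It has 20 states:
  I0: { [Y → . n D], [Y' → . Y] }  — shift
  I1: { [Y' → Y .] }  — accept
  I2: { [D → . * L], [D → . *], [D → . S c *], [L → . c S], [L → . n], [S → . D n D], [S → . L c], [S → . Y D], [Y → . n D], [Y → n . D] }  — shift
  I3: { [D → * . L], [D → * .], [L → . c S], [L → . n] }  — shift, reduce
  I4: { [S → D . n D], [Y → n D .] }  — shift, reduce
  I5: { [S → L . c] }  — shift
  I6: { [D → S . c *] }  — shift
  I7: { [D → . * L], [D → . *], [D → . S c *], [L → . c S], [L → . n], [S → . D n D], [S → . L c], [S → . Y D], [S → Y . D], [Y → . n D] }  — shift
  I8: { [D → . * L], [D → . *], [D → . S c *], [L → . c S], [L → . n], [L → c . S], [S → . D n D], [S → . L c], [S → . Y D], [Y → . n D] }  — shift
  I9: { [D → . * L], [D → . *], [D → . S c *], [L → . c S], [L → . n], [L → n .], [S → . D n D], [S → . L c], [S → . Y D], [Y → . n D], [Y → n . D] }  — shift, reduce
  I10: { [S → D . n D] }  — shift
  I11: { [D → S . c *], [L → c S .] }  — shift, reduce
  I12: { [D → S c . *] }  — shift
  I13: { [D → S c * .] }  — reduce
  I14: { [D → . * L], [D → . *], [D → . S c *], [L → . c S], [L → . n], [S → . D n D], [S → . L c], [S → . Y D], [S → D n . D], [Y → . n D] }  — shift
  I15: { [S → D . n D], [S → D n D .] }  — shift, reduce
  I16: { [S → D . n D], [S → Y D .] }  — shift, reduce
  I17: { [S → L c .] }  — reduce
  I18: { [D → * L .] }  — reduce
  I19: { [L → n .] }  — reduce

I3 contains reduce item [D → * .] and shift items [L → . c S], [L → . n] — shift-reduce conflict.
I4 contains reduce item [Y → n D .] and shift item [S → D . n D] — shift-reduce conflict.
I9 contains reduce item [L → n .] and shift items [D → . *], [D → . * L], [L → . c S], [L → . n], [Y → . n D] — shift-reduce conflict.
I11 contains reduce item [L → c S .] and shift item [D → S . c *] — shift-reduce conflict.
I15 contains reduce item [S → D n D .] and shift item [S → D . n D] — shift-reduce conflict.
I16 contains reduce item [S → Y D .] and shift item [S → D . n D] — shift-reduce conflict.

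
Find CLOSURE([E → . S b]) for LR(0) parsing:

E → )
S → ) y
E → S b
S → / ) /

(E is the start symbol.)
{ [E → . S b], [S → . ) y], [S → . / ) /] }

Start with: [E → . S b]
  [E → . S b] has the dot before S: add [S → . ) y], [S → . / ) /]
No further items can be added.

CLOSURE = { [E → . S b], [S → . ) y], [S → . / ) /] }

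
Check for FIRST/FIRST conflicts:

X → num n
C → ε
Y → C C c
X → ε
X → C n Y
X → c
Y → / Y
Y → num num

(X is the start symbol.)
A FIRST/FIRST conflict occurs when two productions N → α and N → β for the same non-terminal have FIRST(α) ∩ FIRST(β) ≠ ∅ (with ε ∈ FIRST of a nullable right-hand side, so two nullable alternatives also conflict).

FIRST sets of the non-terminals at (or reachable through a nullable prefix from) the front of some alternative:
  FIRST(C) = { ε }

Productions for X:
  X → num n: FIRST = { 'num' }
  X → ε: FIRST = { ε }
  X → C n Y: FIRST = { 'n' }
  X → c: FIRST = { 'c' }
Productions for Y:
  Y → C C c: FIRST = { 'c' }
  Y → / Y: FIRST = { '/' }
  Y → num num: FIRST = { 'num' }
C has only one production, so no FIRST/FIRST conflict is possible there.

All alternatives of each non-terminal have pairwise disjoint FIRST sets.

Answer: No FIRST/FIRST conflicts.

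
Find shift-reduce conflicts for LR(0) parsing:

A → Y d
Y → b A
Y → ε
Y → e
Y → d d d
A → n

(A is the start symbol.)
Yes — I0: [Y → .] vs [A → . n]; I3: [Y → .] vs [A → . n]

Augment with A' → A and build the canonical LR(0) collection (I0 = CLOSURE({[A' → . A]}), then GOTO on every symbol after a dot until no new states appear). It has 11 states:
  I0: { [A → . Y d], [A → . n], [A' → . A], [Y → . b A], [Y → . d d d], [Y → . e], [Y → .] }  — shift, reduce
  I1: { [A' → A .] }  — accept
  I2: { [A → Y . d] }  — shift
  I3: { [A → . Y d], [A → . n], [Y → . b A], [Y → . d d d], [Y → . e], [Y → .], [Y → b . A] }  — shift, reduce
  I4: { [Y → d . d d] }  — shift
  I5: { [Y → e .] }  — reduce
  I6: { [A → n .] }  — reduce
  I7: { [Y → d d . d] }  — shift
  I8: { [Y → d d d .] }  — reduce
  I9: { [Y → b A .] }  — reduce
  I10: { [A → Y d .] }  — reduce

I0 contains reduce item [Y → .] and shift items [A → . n], [Y → . b A], [Y → . d d d], [Y → . e] — shift-reduce conflict.
I3 contains reduce item [Y → .] and shift items [A → . n], [Y → . b A], [Y → . d d d], [Y → . e] — shift-reduce conflict.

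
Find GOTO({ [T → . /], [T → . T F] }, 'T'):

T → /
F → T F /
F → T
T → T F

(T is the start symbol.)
{ [F → . T F /], [F → . T], [T → . /], [T → . T F], [T → T . F] }

GOTO(I, 'T') = CLOSURE({ [A → αX.β] : [A → α.Xβ] ∈ I, X = 'T' })

Items with dot before 'T', with the dot advanced:
  [T → . T F] → [T → T . F]
Closure of the advanced items:
  [T → T . F] has the dot before F: add [F → . T F /], [F → . T]
  [F → . T F /] has the dot before T: add [T → . /], [T → . T F]

GOTO = { [F → . T F /], [F → . T], [T → . /], [T → . T F], [T → T . F] }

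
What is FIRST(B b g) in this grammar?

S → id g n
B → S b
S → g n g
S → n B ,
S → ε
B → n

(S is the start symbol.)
{ 'b', 'g', 'id', 'n' }

FIRST sets of the non-terminals involved (from the grammar, by fixed-point iteration):
  FIRST(B) = { 'b', 'g', 'id', 'n' }

To compute FIRST(B b g), process the symbols left to right:
Symbol B is a non-terminal. Add FIRST(B) \ {ε} = { 'b', 'g', 'id', 'n' }
B is not nullable (ε ∉ FIRST(B)), so stop here.
FIRST(B b g) = { 'b', 'g', 'id', 'n' }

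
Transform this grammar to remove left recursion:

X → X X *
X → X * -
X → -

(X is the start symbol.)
X is directly left-recursive. The standard transformation for
  A → A α₁ | ... | A α_m | β₁ | ... | β_n
is
  A  → β₁ A' | ... | β_n A'
  A' → α₁ A' | ... | α_m A' | ε

X → - becomes X → - X'
X → X X * becomes X' → X * X'
X → X * - becomes X' → * - X'
Add X' → ε

Resulting grammar:
X → - X'
X' → X * X'
X' → * - X'
X' → ε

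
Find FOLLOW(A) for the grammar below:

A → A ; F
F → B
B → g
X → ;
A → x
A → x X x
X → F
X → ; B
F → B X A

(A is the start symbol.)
To compute FOLLOW(A), find every occurrence of A on a right-hand side N → α A β: add FIRST(β) \ {ε}, and if β is empty or nullable also add FOLLOW(N). Iterate to a fixed point.

A is the start symbol, so $ ∈ FOLLOW(A).
In A → A ; F: A is followed by ';' F, add FIRST(';' F) \ {ε} = { ';' }
In F → B X A: A is at the end, add FOLLOW(F)

The FOLLOW sets referred to above (computed the same way, to a fixed point):
  FOLLOW(F) = { $, ';', 'x' }

Taking the union: FOLLOW(A) = { $, ';', 'x' }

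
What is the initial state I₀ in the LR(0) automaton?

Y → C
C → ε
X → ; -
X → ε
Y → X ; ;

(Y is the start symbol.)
First, augment the grammar with Y' → Y
I₀ = CLOSURE({ [Y' → . Y] }):
  [Y' → . Y] has the dot before Y: add [Y → . C], [Y → . X ; ;]
  [Y → . C] has the dot before C: add [C → .]
  [Y → . X ; ;] has the dot before X: add [X → . ; -], [X → .]
No further items can be added.

I₀ = { [C → .], [X → . ; -], [X → .], [Y → . C], [Y → . X ; ;], [Y' → . Y] }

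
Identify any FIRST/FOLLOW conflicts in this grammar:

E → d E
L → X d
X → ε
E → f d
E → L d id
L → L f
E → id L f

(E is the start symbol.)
Nullable non-terminals: X.
X has a nullable alternative but only one production, so nothing to check.

E, L have no nullable alternative, so no FIRST/FOLLOW check is needed there.

No FIRST/FOLLOW conflicts found.

Answer: No FIRST/FOLLOW conflicts.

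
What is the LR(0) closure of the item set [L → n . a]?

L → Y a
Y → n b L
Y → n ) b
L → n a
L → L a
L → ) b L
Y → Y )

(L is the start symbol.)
{ [L → n . a] }

To compute CLOSURE, for each item [A → α.Bβ] where B is a non-terminal, add [B → .γ] for all productions B → γ; repeat for the newly added items until nothing changes.

Start with: [L → n . a]
The dot precedes the terminal a, so nothing is added.

CLOSURE = { [L → n . a] }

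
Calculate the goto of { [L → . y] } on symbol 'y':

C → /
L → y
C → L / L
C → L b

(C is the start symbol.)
GOTO(I, 'y') = CLOSURE({ [A → αX.β] : [A → α.Xβ] ∈ I, X = 'y' })

Items with dot before 'y', with the dot advanced:
  [L → . y] → [L → y .]
Closure adds nothing (no advanced item has the dot before a non-terminal).

GOTO = { [L → y .] }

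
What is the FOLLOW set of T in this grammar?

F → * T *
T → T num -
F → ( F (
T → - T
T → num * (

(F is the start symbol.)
{ '*', 'num' }

To compute FOLLOW(T), find every occurrence of T on a right-hand side N → α T β: add FIRST(β) \ {ε}, and if β is empty or nullable also add FOLLOW(N). Iterate to a fixed point.

In F → * T *: T is followed by '*', add FIRST('*') \ {ε} = { '*' }
In T → T num -: T is followed by num '-', add FIRST(num '-') \ {ε} = { 'num' }
In T → - T: T is at the end; this adds FOLLOW(T) to itself — nothing new

Taking the union: FOLLOW(T) = { '*', 'num' }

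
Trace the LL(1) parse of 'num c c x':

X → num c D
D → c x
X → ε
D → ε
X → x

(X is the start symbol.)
LL(1) parsing maintains a stack (initially the start symbol over $) and the input. At each step: if the stack top is a terminal, match it against the current input token; if it is a non-terminal N, replace it with the RHS of M[N, lookahead] (the unique production whose predict set contains the lookahead).

Stack is shown with the top on the left.

Stack      Input        Action
------------------------------
X $        num c c x $  output X → num c D
num c D $  num c c x $  match 'num'
c D $      c c x $      match 'c'
D $        c x $        output D → c x
c x $      c x $        match 'c'
x $        x $          match 'x'
$          $            accept

The string is accepted.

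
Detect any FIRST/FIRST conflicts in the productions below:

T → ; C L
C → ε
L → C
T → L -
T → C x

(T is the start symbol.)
No FIRST/FIRST conflicts.

A FIRST/FIRST conflict occurs when two productions N → α and N → β for the same non-terminal have FIRST(α) ∩ FIRST(β) ≠ ∅ (with ε ∈ FIRST of a nullable right-hand side, so two nullable alternatives also conflict).

FIRST sets of the non-terminals at (or reachable through a nullable prefix from) the front of some alternative:
  FIRST(L) = { ε }
  FIRST(C) = { ε }

Productions for T:
  T → ; C L: FIRST = { ';' }
  T → L -: FIRST = { '-' }
  T → C x: FIRST = { 'x' }
C, L have only one production, so no FIRST/FIRST conflict is possible there.

All alternatives of each non-terminal have pairwise disjoint FIRST sets.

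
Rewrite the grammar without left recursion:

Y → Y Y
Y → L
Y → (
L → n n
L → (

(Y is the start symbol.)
Y is directly left-recursive. The standard transformation for
  A → A α₁ | ... | A α_m | β₁ | ... | β_n
is
  A  → β₁ A' | ... | β_n A'
  A' → α₁ A' | ... | α_m A' | ε

Y → L becomes Y → L Y'
Y → ( becomes Y → ( Y'
Y → Y Y becomes Y' → Y Y'
Add Y' → ε

Productions for other non-terminals are unchanged:
  L → n n
  L → (

Resulting grammar:
Y → L Y'
Y → ( Y'
Y' → Y Y'
Y' → ε
L → n n
L → (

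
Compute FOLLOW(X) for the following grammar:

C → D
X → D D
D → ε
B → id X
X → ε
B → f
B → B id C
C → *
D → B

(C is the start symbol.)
In B → id X: X is at the end, add FOLLOW(B)

The FOLLOW sets referred to above (computed the same way, to a fixed point):
  FOLLOW(B) = { $, 'f', 'id' }

Taking the union: FOLLOW(X) = { $, 'f', 'id' }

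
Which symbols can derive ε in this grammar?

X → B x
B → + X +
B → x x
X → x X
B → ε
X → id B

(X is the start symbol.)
{ 'B' }

ε-productions: B → ε
So B is immediately nullable.
No further non-terminal can be added: every production for the remaining non-terminals contains a terminal or a non-nullable non-terminal.
Nullable = { 'B' }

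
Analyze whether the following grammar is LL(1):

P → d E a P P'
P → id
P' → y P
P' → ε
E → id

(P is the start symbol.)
Relevant sets:
  FOLLOW(P') = { $, 'y' }

For P:
  PREDICT(P → d E a P P') = { 'd' }
  PREDICT(P → id) = { 'id' }
For P':
  PREDICT(P' → y P) = { 'y' }
  PREDICT(P' → ε) = { $, 'y' }
E has a single production, so nothing to check there.

Conflict found: Predict set conflict for P': { 'y' }
The grammar is NOT LL(1).

Answer: No. Predict set conflict for P': { 'y' }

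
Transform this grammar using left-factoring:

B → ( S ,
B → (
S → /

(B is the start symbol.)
Left-factoring transforms A → αβ₁ | αβ₂ into A → αA' and A' → β₁ | β₂
(α is the longest common prefix among the alternatives). Repeat until
no nonterminal has two alternatives with a common prefix.

Round 1: B has alternatives sharing prefix '('. Introduce B': B → ( B'
  Add: B' → S ,
  Add: B' → ε

No remaining common prefixes — done.

Resulting grammar:
B → ( B'
B' → S ,
B' → ε
S → /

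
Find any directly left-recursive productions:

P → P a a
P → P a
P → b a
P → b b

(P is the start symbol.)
Yes, P is left-recursive

Direct left recursion occurs when N → N α for some non-terminal N (the right-hand side begins with the left-hand side itself).

P → P a a: LEFT RECURSIVE (starts with P)
P → P a: LEFT RECURSIVE (starts with P)
P → b a: starts with b
P → b b: starts with b

The grammar has direct left recursion on: P.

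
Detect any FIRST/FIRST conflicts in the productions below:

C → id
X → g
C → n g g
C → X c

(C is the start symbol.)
A FIRST/FIRST conflict occurs when two productions N → α and N → β for the same non-terminal have FIRST(α) ∩ FIRST(β) ≠ ∅ (with ε ∈ FIRST of a nullable right-hand side, so two nullable alternatives also conflict).

FIRST sets of the non-terminals at (or reachable through a nullable prefix from) the front of some alternative:
  FIRST(X) = { 'g' }

Productions for C:
  C → id: FIRST = { 'id' }
  C → n g g: FIRST = { 'n' }
  C → X c: FIRST = { 'g' }
X has only one production, so no FIRST/FIRST conflict is possible there.

All alternatives of each non-terminal have pairwise disjoint FIRST sets.

Answer: No FIRST/FIRST conflicts.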